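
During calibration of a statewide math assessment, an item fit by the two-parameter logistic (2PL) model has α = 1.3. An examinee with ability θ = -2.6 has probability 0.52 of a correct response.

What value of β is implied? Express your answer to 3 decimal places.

-2.662

P(θ) = 1 / (1 + exp(−α(θ − β)))
logit(0.52) = ln(0.52/0.48) = 0.0800
β = θ − logit/(α) = -2.6 − 0.0800/1.3000 = -2.6616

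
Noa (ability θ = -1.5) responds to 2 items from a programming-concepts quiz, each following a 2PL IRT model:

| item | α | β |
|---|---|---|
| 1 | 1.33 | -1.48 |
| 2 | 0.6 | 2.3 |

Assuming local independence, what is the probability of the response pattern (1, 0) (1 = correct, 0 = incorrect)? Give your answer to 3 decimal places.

P(θ) = 1 / (1 + exp(−α(θ − β)))
P_1 = 1/(1+e^{0.0266}) = 0.4934
P_2 = 1/(1+e^{2.2800}) = 0.0928
L = P_1 × (1−P_2) = 0.4934 × 0.9072 = 0.44757

0.448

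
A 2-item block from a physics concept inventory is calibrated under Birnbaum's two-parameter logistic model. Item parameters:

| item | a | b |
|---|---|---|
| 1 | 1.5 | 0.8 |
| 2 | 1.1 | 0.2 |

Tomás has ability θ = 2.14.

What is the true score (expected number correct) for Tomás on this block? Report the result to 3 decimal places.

1.776

P(θ) = 1 / (1 + exp(−a(θ − b)))
P_1 = 1/(1+e^{-2.0100}) = 0.8818
P_2 = 1/(1+e^{-2.1340}) = 0.8942
E[score] = 0.8818 + 0.8942 = 1.7760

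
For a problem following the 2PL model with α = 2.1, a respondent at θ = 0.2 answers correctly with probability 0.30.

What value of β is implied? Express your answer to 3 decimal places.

0.603

P(θ) = 1 / (1 + exp(−α(θ − β)))
logit(0.30) = ln(0.30/0.70) = -0.8473
β = θ − logit/(α) = 0.2 − (-0.8473)/2.1000 = 0.6035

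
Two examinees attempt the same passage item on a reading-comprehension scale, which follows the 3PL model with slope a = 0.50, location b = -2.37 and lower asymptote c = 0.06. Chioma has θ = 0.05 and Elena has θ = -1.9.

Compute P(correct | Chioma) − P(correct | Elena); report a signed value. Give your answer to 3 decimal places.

0.199

P(θ) = c + (1 − c) · 1 / (1 + exp(−a(θ − b)))
P(Chioma) = 0.7841  [exponent 1.2100]
P(Elena) = 0.5850  [exponent 0.2350]
Difference = 0.7841 − 0.5850 = 0.1991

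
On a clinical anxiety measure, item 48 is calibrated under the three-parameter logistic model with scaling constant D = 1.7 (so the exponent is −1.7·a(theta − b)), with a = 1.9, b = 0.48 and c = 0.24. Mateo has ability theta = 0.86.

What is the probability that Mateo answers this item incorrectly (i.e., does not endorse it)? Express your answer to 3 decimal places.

P(theta) = c + (1 − c) · 1 / (1 + exp(−D·a(theta − b)))
Exponent: 1.7 × 1.9 × (0.86 − 0.48) = 1.2274
1/(1 + e^{-1.2274}) = 0.7734
P = 0.24 + 0.76 × 0.7734 = 0.8278
P(incorrect) = 1 − 0.8278 = 0.1722

0.172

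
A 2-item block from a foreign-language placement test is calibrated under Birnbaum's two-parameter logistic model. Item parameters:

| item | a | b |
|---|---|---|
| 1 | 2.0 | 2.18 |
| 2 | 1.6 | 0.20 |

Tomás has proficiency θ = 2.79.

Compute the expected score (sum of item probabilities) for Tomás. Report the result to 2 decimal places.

1.76

P(θ) = 1 / (1 + exp(−a(θ − b)))
P_1 = 1/(1+e^{-1.2200}) = 0.7721
P_2 = 1/(1+e^{-4.1440}) = 0.9844
E[score] = 0.7721 + 0.9844 = 1.7565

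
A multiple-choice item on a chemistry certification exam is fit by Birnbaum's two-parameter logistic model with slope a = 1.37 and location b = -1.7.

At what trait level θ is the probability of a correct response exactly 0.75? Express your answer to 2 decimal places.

P(θ) = 1 / (1 + exp(−a(θ − b)))
logit = ln(0.7500/0.2500) = 1.0986
θ = b + logit/(a) = -1.7 + 1.0986/1.3700 = -0.8981

-0.90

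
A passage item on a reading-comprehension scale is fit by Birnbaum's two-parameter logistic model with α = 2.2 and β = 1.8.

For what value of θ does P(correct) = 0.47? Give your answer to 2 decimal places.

P(θ) = 1 / (1 + exp(−α(θ − β)))
logit = ln(0.4700/0.5300) = -0.1201
θ = β + logit/(α) = 1.8 + (-0.1201)/2.2000 = 1.7454

1.75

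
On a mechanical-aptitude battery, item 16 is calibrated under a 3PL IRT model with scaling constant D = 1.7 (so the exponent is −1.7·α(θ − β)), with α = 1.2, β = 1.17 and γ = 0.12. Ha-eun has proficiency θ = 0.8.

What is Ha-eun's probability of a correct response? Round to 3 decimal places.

P(θ) = γ + (1 − γ) · 1 / (1 + exp(−D·α(θ − β)))
Exponent: 1.7 × 1.2 × (0.8 − 1.17) = -0.7548
1/(1 + e^{0.7548}) = 0.3198
P = 0.12 + 0.88 × 0.3198 = 0.4014

0.401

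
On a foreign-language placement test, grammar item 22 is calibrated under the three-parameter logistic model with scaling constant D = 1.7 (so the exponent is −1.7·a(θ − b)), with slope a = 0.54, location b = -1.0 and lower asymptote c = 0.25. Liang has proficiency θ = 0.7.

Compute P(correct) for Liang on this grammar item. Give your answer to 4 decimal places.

P(θ) = c + (1 − c) · 1 / (1 + exp(−D·a(θ − b)))
Exponent: 1.7 × 0.54 × (0.7 − (-1.0)) = 1.5606
1/(1 + e^{-1.5606}) = 0.8264
P = 0.25 + 0.75 × 0.8264 = 0.8698

0.8698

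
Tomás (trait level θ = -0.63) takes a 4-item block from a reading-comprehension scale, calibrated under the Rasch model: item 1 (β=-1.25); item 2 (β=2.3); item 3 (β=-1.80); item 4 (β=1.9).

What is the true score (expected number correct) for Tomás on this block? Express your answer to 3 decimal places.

1.538

P(θ) = 1 / (1 + exp(−(θ − β)))
P_1 = 1/(1+e^{-0.6200}) = 0.6502
P_2 = 1/(1+e^{2.9300}) = 0.0507
P_3 = 1/(1+e^{-1.1700}) = 0.7631
P_4 = 1/(1+e^{2.5300}) = 0.0738
E[score] = 0.6502 + 0.0507 + 0.7631 + 0.0738 = 1.5378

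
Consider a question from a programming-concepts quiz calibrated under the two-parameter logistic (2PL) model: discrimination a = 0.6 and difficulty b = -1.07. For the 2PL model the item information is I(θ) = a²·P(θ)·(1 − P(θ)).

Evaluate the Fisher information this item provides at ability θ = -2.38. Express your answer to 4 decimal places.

P = 1/(1+e^{0.7860}) = 0.3130
P(1−P) = 0.3130 × 0.6870 = 0.2150
I = a² × P(1−P) = 0.6² × 0.2150 = 0.07741

0.0774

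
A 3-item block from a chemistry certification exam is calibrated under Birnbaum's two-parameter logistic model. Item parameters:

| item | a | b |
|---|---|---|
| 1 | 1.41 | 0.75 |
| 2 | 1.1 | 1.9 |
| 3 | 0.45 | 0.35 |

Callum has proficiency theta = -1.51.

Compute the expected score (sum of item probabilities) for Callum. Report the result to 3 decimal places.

P(theta) = 1 / (1 + exp(−a(theta − b)))
P_1 = 1/(1+e^{3.1866}) = 0.0397
P_2 = 1/(1+e^{3.7510}) = 0.0230
P_3 = 1/(1+e^{0.8370}) = 0.3022
E[score] = 0.0397 + 0.0230 + 0.3022 = 0.3648

0.365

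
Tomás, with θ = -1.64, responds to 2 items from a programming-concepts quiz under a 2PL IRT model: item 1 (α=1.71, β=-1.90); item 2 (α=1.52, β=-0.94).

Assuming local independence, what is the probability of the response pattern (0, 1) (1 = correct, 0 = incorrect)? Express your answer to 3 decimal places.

P(θ) = 1 / (1 + exp(−α(θ − β)))
P_1 = 1/(1+e^{-0.4446}) = 0.6094
P_2 = 1/(1+e^{1.0640}) = 0.2565
L = (1−P_1) × P_2 = 0.3906 × 0.2565 = 0.10022

0.100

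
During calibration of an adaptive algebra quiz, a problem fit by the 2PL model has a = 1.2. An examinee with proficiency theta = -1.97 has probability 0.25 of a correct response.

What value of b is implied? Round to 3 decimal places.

-1.054

P(theta) = 1 / (1 + exp(−a(theta − b)))
logit(0.25) = ln(0.25/0.75) = -1.0986
b = theta − logit/(a) = -1.97 − (-1.0986)/1.2000 = -1.0545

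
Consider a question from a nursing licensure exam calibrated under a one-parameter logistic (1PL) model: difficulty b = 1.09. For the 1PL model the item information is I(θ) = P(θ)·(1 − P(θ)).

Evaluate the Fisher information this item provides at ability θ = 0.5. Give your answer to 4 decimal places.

P = 1/(1+e^{0.5900}) = 0.3566
P(1−P) = 0.3566 × 0.6434 = 0.2294
I = P(1−P) = 0.22945

0.2294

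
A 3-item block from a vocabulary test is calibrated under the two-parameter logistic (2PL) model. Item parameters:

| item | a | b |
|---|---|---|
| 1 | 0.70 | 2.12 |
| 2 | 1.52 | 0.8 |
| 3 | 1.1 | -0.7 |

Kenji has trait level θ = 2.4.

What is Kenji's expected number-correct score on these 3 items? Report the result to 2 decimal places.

P(θ) = 1 / (1 + exp(−a(θ − b)))
P_1 = 1/(1+e^{-0.1960}) = 0.5488
P_2 = 1/(1+e^{-2.4320}) = 0.9192
P_3 = 1/(1+e^{-3.4100}) = 0.9680
E[score] = 0.5488 + 0.9192 + 0.9680 = 2.4361

2.44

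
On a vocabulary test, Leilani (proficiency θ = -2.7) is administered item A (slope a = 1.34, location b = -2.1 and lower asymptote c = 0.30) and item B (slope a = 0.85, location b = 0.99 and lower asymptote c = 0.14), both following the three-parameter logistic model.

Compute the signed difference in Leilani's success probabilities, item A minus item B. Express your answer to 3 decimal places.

P(θ) = c + (1 − c) · 1 / (1 + exp(−a(θ − b)))
P_A = 0.5164
P_B = 0.1758
P_A − P_B = 0.3406

0.341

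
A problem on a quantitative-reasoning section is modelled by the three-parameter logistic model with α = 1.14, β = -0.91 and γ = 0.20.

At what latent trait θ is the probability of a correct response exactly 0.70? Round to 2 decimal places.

P(θ) = γ + (1 − γ) · 1 / (1 + exp(−α(θ − β)))
Remove guessing floor: (0.70 − 0.20)/(1 − 0.20) = 0.6250
logit = ln(0.6250/0.3750) = 0.5108
θ = β + logit/(α) = -0.91 + 0.5108/1.1400 = -0.4619

-0.46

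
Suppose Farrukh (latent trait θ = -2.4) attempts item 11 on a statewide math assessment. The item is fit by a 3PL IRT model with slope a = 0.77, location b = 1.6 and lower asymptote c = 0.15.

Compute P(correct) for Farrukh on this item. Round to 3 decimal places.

P(θ) = c + (1 − c) · 1 / (1 + exp(−a(θ − b)))
Exponent: 0.77 × (-2.4 − 1.6) = -3.0800
1/(1 + e^{3.0800}) = 0.0439
P = 0.15 + 0.85 × 0.0439 = 0.1873

0.187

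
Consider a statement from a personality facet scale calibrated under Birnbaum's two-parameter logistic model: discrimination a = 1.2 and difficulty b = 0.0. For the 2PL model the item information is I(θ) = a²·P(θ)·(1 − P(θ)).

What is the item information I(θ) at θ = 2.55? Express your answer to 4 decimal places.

0.0616

P = 1/(1+e^{-3.0600}) = 0.9552
P(1−P) = 0.9552 × 0.0448 = 0.0428
I = a² × P(1−P) = 1.2² × 0.0428 = 0.06161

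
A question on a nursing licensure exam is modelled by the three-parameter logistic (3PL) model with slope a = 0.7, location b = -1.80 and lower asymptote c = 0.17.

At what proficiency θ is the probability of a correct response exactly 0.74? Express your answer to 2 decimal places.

-0.68

P(θ) = c + (1 − c) · 1 / (1 + exp(−a(θ − b)))
Remove guessing floor: (0.74 − 0.17)/(1 − 0.17) = 0.6867
logit = ln(0.6867/0.3133) = 0.7850
θ = b + logit/(a) = -1.80 + 0.7850/0.7000 = -0.6786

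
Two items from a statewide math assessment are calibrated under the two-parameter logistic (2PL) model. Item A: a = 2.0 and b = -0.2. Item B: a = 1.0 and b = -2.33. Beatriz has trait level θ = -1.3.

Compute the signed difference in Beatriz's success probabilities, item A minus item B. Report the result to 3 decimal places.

-0.637

P(θ) = 1 / (1 + exp(−a(θ − b)))
P_A = 0.0998
P_B = 0.7369
P_A − P_B = -0.6372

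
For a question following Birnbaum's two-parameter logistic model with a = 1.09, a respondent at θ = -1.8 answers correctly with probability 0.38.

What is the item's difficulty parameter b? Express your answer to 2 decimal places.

-1.35

P(θ) = 1 / (1 + exp(−a(θ − b)))
logit(0.38) = ln(0.38/0.62) = -0.4895
b = θ − logit/(a) = -1.8 − (-0.4895)/1.0900 = -1.3509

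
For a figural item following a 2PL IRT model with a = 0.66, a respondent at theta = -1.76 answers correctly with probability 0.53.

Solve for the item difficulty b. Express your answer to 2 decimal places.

-1.94

P(theta) = 1 / (1 + exp(−a(theta − b)))
logit(0.53) = ln(0.53/0.47) = 0.1201
b = theta − logit/(a) = -1.76 − 0.1201/0.6600 = -1.9420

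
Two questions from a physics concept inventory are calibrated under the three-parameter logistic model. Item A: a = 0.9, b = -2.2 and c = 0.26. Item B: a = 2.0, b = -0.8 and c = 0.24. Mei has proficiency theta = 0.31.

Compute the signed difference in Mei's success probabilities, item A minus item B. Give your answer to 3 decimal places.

P(theta) = c + (1 − c) · 1 / (1 + exp(−a(theta − b)))
P_A = 0.9300
P_B = 0.9255
P_A − P_B = 0.0045

0.004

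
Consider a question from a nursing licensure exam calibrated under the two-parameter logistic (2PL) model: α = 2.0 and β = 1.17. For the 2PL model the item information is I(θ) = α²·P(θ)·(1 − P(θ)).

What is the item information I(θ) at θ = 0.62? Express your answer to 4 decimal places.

P = 1/(1+e^{1.1000}) = 0.2497
P(1−P) = 0.2497 × 0.7503 = 0.1874
I = α² × P(1−P) = 2.0² × 0.1874 = 0.74948

0.7495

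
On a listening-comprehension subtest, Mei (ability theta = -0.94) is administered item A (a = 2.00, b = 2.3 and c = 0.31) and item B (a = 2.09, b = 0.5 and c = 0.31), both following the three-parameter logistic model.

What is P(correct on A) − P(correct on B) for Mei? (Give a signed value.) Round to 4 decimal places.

-0.0314

P(theta) = c + (1 − c) · 1 / (1 + exp(−a(theta − b)))
P_A = 0.3111
P_B = 0.3424
P_A − P_B = -0.0314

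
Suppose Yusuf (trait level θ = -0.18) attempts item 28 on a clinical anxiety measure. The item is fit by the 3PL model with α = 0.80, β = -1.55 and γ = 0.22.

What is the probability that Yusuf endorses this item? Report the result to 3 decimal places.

0.805

P(θ) = γ + (1 − γ) · 1 / (1 + exp(−α(θ − β)))
Exponent: 0.80 × (-0.18 − (-1.55)) = 1.0960
1/(1 + e^{-1.0960}) = 0.7495
P = 0.22 + 0.78 × 0.7495 = 0.8046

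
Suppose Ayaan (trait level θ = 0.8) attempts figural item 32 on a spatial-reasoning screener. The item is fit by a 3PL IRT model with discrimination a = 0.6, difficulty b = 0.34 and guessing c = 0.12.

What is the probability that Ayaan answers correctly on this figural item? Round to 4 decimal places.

P(θ) = c + (1 − c) · 1 / (1 + exp(−a(θ − b)))
Exponent: 0.6 × (0.8 − 0.34) = 0.2760
1/(1 + e^{-0.2760}) = 0.5686
P = 0.12 + 0.88 × 0.5686 = 0.6203

0.6203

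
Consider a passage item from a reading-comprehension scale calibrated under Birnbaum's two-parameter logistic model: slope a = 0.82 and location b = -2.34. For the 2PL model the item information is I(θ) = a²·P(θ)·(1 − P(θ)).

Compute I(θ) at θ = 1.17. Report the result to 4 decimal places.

0.0339

P = 1/(1+e^{-2.8782}) = 0.9468
P(1−P) = 0.9468 × 0.0532 = 0.0504
I = a² × P(1−P) = 0.82² × 0.0504 = 0.03389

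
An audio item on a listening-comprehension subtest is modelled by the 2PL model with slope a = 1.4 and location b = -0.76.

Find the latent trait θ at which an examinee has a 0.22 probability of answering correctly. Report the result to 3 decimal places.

P(θ) = 1 / (1 + exp(−a(θ − b)))
logit = ln(0.2200/0.7800) = -1.2657
θ = b + logit/(a) = -0.76 + (-1.2657)/1.4000 = -1.6640

-1.664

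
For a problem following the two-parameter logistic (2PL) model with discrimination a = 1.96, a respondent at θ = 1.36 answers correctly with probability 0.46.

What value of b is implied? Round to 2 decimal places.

P(θ) = 1 / (1 + exp(−a(θ − b)))
logit(0.46) = ln(0.46/0.54) = -0.1603
b = θ − logit/(a) = 1.36 − (-0.1603)/1.9600 = 1.4418

1.44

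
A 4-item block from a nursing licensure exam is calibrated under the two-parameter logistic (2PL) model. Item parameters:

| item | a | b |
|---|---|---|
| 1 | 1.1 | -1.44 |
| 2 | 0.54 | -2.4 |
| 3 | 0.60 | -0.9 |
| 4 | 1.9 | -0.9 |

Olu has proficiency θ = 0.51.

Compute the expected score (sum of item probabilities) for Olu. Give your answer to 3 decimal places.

P(θ) = 1 / (1 + exp(−a(θ − b)))
P_1 = 1/(1+e^{-2.1450}) = 0.8952
P_2 = 1/(1+e^{-1.5714}) = 0.8280
P_3 = 1/(1+e^{-0.8460}) = 0.6997
P_4 = 1/(1+e^{-2.6790}) = 0.9358
E[score] = 0.8952 + 0.8280 + 0.6997 + 0.9358 = 3.3587

3.359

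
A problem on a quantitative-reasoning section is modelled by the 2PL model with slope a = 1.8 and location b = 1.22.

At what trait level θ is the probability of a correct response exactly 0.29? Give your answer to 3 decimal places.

0.723

P(θ) = 1 / (1 + exp(−a(θ − b)))
logit = ln(0.2900/0.7100) = -0.8954
θ = b + logit/(a) = 1.22 + (-0.8954)/1.8000 = 0.7226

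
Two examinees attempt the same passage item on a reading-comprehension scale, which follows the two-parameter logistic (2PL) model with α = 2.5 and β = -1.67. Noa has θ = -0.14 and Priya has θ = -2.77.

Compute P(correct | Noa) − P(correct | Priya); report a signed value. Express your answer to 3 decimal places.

0.919

P(θ) = 1 / (1 + exp(−α(θ − β)))
P(Noa) = 0.9786  [exponent 3.8250]
P(Priya) = 0.0601  [exponent -2.7500]
Difference = 0.9786 − 0.0601 = 0.9186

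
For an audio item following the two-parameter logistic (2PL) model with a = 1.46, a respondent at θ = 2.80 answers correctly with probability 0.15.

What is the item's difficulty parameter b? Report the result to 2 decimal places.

3.99

P(θ) = 1 / (1 + exp(−a(θ − b)))
logit(0.15) = ln(0.15/0.85) = -1.7346
b = θ − logit/(a) = 2.80 − (-1.7346)/1.4600 = 3.9881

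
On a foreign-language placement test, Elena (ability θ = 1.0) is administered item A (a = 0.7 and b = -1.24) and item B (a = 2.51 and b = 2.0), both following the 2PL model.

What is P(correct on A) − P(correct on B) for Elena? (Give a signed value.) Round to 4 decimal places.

0.7523

P(θ) = 1 / (1 + exp(−a(θ − b)))
P_A = 0.8275
P_B = 0.0752
P_A − P_B = 0.7523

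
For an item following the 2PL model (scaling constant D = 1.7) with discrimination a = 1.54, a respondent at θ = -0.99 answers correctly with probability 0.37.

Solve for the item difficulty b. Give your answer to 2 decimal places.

P(θ) = 1 / (1 + exp(−D·a(θ − b)))
logit(0.37) = ln(0.37/0.63) = -0.5322
b = θ − logit/(1.7·a) = -0.99 − (-0.5322)/2.6180 = -0.7867

-0.79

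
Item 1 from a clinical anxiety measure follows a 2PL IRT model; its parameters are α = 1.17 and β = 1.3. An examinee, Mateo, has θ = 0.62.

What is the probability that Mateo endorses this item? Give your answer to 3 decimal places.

0.311

P(θ) = 1 / (1 + exp(−α(θ − β)))
Exponent: 1.17 × (0.62 − 1.3) = -0.7956
1/(1 + e^{0.7956}) = 0.3110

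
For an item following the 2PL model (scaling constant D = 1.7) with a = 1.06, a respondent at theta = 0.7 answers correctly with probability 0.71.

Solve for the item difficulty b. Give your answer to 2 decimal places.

P(theta) = 1 / (1 + exp(−D·a(theta − b)))
logit(0.71) = ln(0.71/0.29) = 0.8954
b = theta − logit/(1.7·a) = 0.7 − 0.8954/1.8020 = 0.2031

0.20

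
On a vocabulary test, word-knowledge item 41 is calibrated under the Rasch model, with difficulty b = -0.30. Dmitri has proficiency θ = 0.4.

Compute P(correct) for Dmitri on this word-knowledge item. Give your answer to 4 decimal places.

P(θ) = 1 / (1 + exp(−(θ − b)))
Exponent: (0.4 − (-0.30)) = 0.7000
1/(1 + e^{-0.7000}) = 0.6682
P = 0.6682

0.6682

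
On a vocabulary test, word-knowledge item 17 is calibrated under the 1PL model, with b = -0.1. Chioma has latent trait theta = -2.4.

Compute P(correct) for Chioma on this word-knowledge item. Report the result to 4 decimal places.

0.0911

P(theta) = 1 / (1 + exp(−(theta − b)))
Exponent: (-2.4 − (-0.1)) = -2.3000
1/(1 + e^{2.3000}) = 0.0911
P = 0.0911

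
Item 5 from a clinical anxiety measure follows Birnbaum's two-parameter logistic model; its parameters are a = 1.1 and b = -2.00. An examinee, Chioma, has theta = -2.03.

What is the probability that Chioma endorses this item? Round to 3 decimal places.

0.492

P(theta) = 1 / (1 + exp(−a(theta − b)))
Exponent: 1.1 × (-2.03 − (-2.00)) = -0.0330
1/(1 + e^{0.0330}) = 0.4918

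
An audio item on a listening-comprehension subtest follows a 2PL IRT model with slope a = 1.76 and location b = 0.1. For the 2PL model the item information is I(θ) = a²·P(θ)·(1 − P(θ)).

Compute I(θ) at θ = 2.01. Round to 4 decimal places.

0.1003

P = 1/(1+e^{-3.3616}) = 0.9665
P(1−P) = 0.9665 × 0.0335 = 0.0324
I = a² × P(1−P) = 1.76² × 0.0324 = 0.10034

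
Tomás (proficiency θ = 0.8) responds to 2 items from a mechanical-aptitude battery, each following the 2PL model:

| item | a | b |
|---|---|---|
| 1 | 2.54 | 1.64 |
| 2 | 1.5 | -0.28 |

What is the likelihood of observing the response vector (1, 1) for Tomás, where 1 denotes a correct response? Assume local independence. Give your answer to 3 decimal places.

P(θ) = 1 / (1 + exp(−a(θ − b)))
P_1 = 1/(1+e^{2.1336}) = 0.1059
P_2 = 1/(1+e^{-1.6200}) = 0.8348
L = P_1 × P_2 = 0.1059 × 0.8348 = 0.08838

0.088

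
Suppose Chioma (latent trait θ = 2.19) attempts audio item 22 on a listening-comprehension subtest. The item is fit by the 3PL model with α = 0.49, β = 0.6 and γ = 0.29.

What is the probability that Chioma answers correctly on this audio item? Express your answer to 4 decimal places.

P(θ) = γ + (1 − γ) · 1 / (1 + exp(−α(θ − β)))
Exponent: 0.49 × (2.19 − 0.6) = 0.7791
1/(1 + e^{-0.7791}) = 0.6855
P = 0.29 + 0.71 × 0.6855 = 0.7767

0.7767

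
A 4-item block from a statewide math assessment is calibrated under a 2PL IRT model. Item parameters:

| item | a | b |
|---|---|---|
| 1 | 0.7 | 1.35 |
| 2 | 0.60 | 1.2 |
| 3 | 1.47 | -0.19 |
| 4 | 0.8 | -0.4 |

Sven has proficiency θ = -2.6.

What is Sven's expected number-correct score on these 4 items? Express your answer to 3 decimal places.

0.327

P(θ) = 1 / (1 + exp(−a(θ − b)))
P_1 = 1/(1+e^{2.7650}) = 0.0592
P_2 = 1/(1+e^{2.2800}) = 0.0928
P_3 = 1/(1+e^{3.5427}) = 0.0281
P_4 = 1/(1+e^{1.7600}) = 0.1468
E[score] = 0.0592 + 0.0928 + 0.0281 + 0.1468 = 0.3269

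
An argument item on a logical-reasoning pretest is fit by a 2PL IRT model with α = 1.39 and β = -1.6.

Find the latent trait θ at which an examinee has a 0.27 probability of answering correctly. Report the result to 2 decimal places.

-2.32

P(θ) = 1 / (1 + exp(−α(θ − β)))
logit = ln(0.2700/0.7300) = -0.9946
θ = β + logit/(α) = -1.6 + (-0.9946)/1.3900 = -2.3156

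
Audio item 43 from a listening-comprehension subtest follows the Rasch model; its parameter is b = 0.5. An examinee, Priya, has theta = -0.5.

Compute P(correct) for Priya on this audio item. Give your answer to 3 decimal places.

0.269

P(theta) = 1 / (1 + exp(−(theta − b)))
Exponent: (-0.5 − 0.5) = -1.0000
1/(1 + e^{1.0000}) = 0.2689
P = 0.2689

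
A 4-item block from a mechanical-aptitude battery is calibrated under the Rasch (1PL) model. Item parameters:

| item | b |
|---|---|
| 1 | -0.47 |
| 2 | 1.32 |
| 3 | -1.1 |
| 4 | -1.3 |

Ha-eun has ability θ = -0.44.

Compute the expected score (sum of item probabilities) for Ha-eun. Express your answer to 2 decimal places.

P(θ) = 1 / (1 + exp(−(θ − b)))
P_1 = 1/(1+e^{-0.0300}) = 0.5075
P_2 = 1/(1+e^{1.7600}) = 0.1468
P_3 = 1/(1+e^{-0.6600}) = 0.6593
P_4 = 1/(1+e^{-0.8600}) = 0.7027
E[score] = 0.5075 + 0.1468 + 0.6593 + 0.7027 = 2.0162

2.02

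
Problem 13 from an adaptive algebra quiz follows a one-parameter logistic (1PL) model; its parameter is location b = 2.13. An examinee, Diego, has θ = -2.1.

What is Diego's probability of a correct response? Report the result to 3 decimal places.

0.014

P(θ) = 1 / (1 + exp(−(θ − b)))
Exponent: (-2.1 − 2.13) = -4.2300
1/(1 + e^{4.2300}) = 0.0143
P = 0.0143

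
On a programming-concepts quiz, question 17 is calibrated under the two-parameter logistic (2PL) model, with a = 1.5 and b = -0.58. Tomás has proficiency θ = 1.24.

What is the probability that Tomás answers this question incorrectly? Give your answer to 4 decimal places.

0.0612

P(θ) = 1 / (1 + exp(−a(θ − b)))
Exponent: 1.5 × (1.24 − (-0.58)) = 2.7300
1/(1 + e^{-2.7300}) = 0.9388
P(incorrect) = 1 − 0.9388 = 0.0612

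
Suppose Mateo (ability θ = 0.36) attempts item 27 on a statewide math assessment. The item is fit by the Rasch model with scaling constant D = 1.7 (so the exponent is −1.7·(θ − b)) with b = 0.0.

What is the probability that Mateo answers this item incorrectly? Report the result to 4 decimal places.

0.3516

P(θ) = 1 / (1 + exp(−D·(θ − b)))
Exponent: 1.7 × (0.36 − 0.0) = 0.6120
1/(1 + e^{-0.6120}) = 0.6484
P = 0.6484
P(incorrect) = 1 − 0.6484 = 0.3516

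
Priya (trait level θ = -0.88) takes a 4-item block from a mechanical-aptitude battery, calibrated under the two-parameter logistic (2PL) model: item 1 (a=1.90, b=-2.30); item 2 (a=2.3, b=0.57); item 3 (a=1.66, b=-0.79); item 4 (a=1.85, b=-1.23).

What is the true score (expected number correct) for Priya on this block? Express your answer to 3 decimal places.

P(θ) = 1 / (1 + exp(−a(θ − b)))
P_1 = 1/(1+e^{-2.6980}) = 0.9369
P_2 = 1/(1+e^{3.3350}) = 0.0344
P_3 = 1/(1+e^{0.1494}) = 0.4627
P_4 = 1/(1+e^{-0.6475}) = 0.6564
E[score] = 0.9369 + 0.0344 + 0.4627 + 0.6564 = 2.0905

2.090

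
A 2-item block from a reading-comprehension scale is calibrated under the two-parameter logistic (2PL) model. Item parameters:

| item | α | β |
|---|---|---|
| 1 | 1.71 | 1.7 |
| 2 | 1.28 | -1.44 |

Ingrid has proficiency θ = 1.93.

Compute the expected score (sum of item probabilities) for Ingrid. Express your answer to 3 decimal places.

1.584

P(θ) = 1 / (1 + exp(−α(θ − β)))
P_1 = 1/(1+e^{-0.3933}) = 0.5971
P_2 = 1/(1+e^{-4.3136}) = 0.9868
E[score] = 0.5971 + 0.9868 = 1.5839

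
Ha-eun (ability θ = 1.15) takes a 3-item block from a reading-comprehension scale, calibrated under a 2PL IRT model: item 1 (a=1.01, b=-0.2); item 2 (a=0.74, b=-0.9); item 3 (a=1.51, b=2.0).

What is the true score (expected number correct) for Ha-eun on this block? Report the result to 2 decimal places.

P(θ) = 1 / (1 + exp(−a(θ − b)))
P_1 = 1/(1+e^{-1.3635}) = 0.7963
P_2 = 1/(1+e^{-1.5170}) = 0.8201
P_3 = 1/(1+e^{1.2835}) = 0.2170
E[score] = 0.7963 + 0.8201 + 0.2170 = 1.8334

1.83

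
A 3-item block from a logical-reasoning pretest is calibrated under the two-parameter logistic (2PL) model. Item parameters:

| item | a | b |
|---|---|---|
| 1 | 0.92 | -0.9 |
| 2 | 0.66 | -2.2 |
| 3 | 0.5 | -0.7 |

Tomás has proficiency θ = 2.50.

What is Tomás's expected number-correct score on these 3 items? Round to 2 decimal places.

P(θ) = 1 / (1 + exp(−a(θ − b)))
P_1 = 1/(1+e^{-3.1280}) = 0.9580
P_2 = 1/(1+e^{-3.1020}) = 0.9570
P_3 = 1/(1+e^{-1.6000}) = 0.8320
E[score] = 0.9580 + 0.9570 + 0.8320 = 2.7470

2.75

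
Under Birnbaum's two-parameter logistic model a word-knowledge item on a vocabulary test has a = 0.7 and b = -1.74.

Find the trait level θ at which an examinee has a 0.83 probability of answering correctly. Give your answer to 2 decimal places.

0.53

P(θ) = 1 / (1 + exp(−a(θ − b)))
logit = ln(0.8300/0.1700) = 1.5856
θ = b + logit/(a) = -1.74 + 1.5856/0.7000 = 0.5252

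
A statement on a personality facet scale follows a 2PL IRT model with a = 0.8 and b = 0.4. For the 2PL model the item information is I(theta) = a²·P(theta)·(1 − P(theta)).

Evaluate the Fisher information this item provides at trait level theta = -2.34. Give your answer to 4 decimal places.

P = 1/(1+e^{2.1920}) = 0.1005
P(1−P) = 0.1005 × 0.8995 = 0.0904
I = a² × P(1−P) = 0.8² × 0.0904 = 0.05784

0.0578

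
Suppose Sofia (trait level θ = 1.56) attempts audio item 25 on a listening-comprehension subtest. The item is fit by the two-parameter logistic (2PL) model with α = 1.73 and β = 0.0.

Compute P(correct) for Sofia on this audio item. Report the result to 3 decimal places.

P(θ) = 1 / (1 + exp(−α(θ − β)))
Exponent: 1.73 × (1.56 − 0.0) = 2.6988
1/(1 + e^{-2.6988}) = 0.9370

0.937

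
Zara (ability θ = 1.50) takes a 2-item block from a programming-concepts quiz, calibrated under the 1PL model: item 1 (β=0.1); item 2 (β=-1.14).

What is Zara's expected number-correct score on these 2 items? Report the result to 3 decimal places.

1.736

P(θ) = 1 / (1 + exp(−(θ − β)))
P_1 = 1/(1+e^{-1.4000}) = 0.8022
P_2 = 1/(1+e^{-2.6400}) = 0.9334
E[score] = 0.8022 + 0.9334 = 1.7356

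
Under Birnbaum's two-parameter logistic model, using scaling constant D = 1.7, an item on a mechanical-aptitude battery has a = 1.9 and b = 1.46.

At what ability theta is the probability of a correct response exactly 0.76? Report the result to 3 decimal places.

P(theta) = 1 / (1 + exp(−D·a(theta − b)))
logit = ln(0.7600/0.2400) = 1.1527
theta = b + logit/(1.7·a) = 1.46 + 1.1527/3.2300 = 1.8169

1.817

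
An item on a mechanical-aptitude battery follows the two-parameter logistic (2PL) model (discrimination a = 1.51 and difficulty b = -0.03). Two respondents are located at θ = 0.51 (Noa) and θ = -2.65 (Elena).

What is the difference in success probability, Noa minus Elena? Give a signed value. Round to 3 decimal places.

P(θ) = 1 / (1 + exp(−a(θ − b)))
P(Noa) = 0.6933  [exponent 0.8154]
P(Elena) = 0.0188  [exponent -3.9562]
Difference = 0.6933 − 0.0188 = 0.6745

0.674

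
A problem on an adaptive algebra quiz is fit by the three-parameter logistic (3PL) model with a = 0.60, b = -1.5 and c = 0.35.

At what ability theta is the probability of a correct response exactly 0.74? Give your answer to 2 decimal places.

P(theta) = c + (1 − c) · 1 / (1 + exp(−a(theta − b)))
Remove guessing floor: (0.74 − 0.35)/(1 − 0.35) = 0.6000
logit = ln(0.6000/0.4000) = 0.4055
theta = b + logit/(a) = -1.5 + 0.4055/0.6000 = -0.8242

-0.82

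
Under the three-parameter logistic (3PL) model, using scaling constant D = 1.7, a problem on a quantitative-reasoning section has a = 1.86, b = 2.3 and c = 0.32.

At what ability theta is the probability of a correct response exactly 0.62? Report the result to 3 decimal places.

P(theta) = c + (1 − c) · 1 / (1 + exp(−D·a(theta − b)))
Remove guessing floor: (0.62 − 0.32)/(1 − 0.32) = 0.4412
logit = ln(0.4412/0.5588) = -0.2364
theta = b + logit/(1.7·a) = 2.3 + (-0.2364)/3.1620 = 2.2252

2.225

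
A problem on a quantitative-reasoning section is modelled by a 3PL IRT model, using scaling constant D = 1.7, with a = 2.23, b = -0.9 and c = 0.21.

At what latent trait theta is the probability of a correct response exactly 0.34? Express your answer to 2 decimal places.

P(theta) = c + (1 − c) · 1 / (1 + exp(−D·a(theta − b)))
Remove guessing floor: (0.34 − 0.21)/(1 − 0.21) = 0.1646
logit = ln(0.1646/0.8354) = -1.6247
theta = b + logit/(1.7·a) = -0.9 + (-1.6247)/3.7910 = -1.3286

-1.33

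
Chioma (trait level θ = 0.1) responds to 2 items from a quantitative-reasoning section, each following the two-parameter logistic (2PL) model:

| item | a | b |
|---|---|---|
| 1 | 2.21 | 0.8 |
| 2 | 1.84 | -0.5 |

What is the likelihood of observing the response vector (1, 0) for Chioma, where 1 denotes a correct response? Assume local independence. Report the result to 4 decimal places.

P(θ) = 1 / (1 + exp(−a(θ − b)))
P_1 = 1/(1+e^{1.5470}) = 0.1755
P_2 = 1/(1+e^{-1.1040}) = 0.7510
L = P_1 × (1−P_2) = 0.1755 × 0.2490 = 0.04370

0.0437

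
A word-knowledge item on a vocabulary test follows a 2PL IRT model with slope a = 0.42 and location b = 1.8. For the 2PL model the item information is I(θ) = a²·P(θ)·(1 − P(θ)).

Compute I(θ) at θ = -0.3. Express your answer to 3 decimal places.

0.037

P = 1/(1+e^{0.8820}) = 0.2928
P(1−P) = 0.2928 × 0.7072 = 0.2071
I = a² × P(1−P) = 0.42² × 0.2071 = 0.03652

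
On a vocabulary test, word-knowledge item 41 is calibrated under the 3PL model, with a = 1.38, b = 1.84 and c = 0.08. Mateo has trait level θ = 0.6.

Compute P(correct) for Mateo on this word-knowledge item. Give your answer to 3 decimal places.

P(θ) = c + (1 − c) · 1 / (1 + exp(−a(θ − b)))
Exponent: 1.38 × (0.6 − 1.84) = -1.7112
1/(1 + e^{1.7112}) = 0.1530
P = 0.08 + 0.92 × 0.1530 = 0.2208

0.221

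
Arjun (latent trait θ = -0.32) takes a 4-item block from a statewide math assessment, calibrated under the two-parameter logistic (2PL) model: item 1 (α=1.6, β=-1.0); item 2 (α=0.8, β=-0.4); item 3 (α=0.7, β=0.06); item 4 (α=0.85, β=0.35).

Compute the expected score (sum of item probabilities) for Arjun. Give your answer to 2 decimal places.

P(θ) = 1 / (1 + exp(−α(θ − β)))
P_1 = 1/(1+e^{-1.0880}) = 0.7480
P_2 = 1/(1+e^{-0.0640}) = 0.5160
P_3 = 1/(1+e^{0.2660}) = 0.4339
P_4 = 1/(1+e^{0.5695}) = 0.3614
E[score] = 0.7480 + 0.5160 + 0.4339 + 0.3614 = 2.0592

2.06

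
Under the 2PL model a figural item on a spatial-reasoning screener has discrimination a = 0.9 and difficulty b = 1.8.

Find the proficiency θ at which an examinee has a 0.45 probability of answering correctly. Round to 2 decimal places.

1.58

P(θ) = 1 / (1 + exp(−a(θ − b)))
logit = ln(0.4500/0.5500) = -0.2007
θ = b + logit/(a) = 1.8 + (-0.2007)/0.9000 = 1.5770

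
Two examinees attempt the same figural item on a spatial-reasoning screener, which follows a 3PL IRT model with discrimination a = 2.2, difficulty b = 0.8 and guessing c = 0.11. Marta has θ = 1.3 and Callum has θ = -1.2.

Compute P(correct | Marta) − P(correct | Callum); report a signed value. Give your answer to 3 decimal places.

0.657

P(θ) = c + (1 − c) · 1 / (1 + exp(−a(θ − b)))
P(Marta) = 0.7777  [exponent 1.1000]
P(Callum) = 0.1208  [exponent -4.4000]
Difference = 0.7777 − 0.1208 = 0.6569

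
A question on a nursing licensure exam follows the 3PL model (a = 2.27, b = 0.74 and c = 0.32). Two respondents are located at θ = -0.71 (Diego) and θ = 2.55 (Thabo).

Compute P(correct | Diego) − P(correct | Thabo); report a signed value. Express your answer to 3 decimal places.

P(θ) = c + (1 − c) · 1 / (1 + exp(−a(θ − b)))
P(Diego) = 0.3444  [exponent -3.2915]
P(Thabo) = 0.9890  [exponent 4.1087]
Difference = 0.3444 − 0.9890 = -0.6446

-0.645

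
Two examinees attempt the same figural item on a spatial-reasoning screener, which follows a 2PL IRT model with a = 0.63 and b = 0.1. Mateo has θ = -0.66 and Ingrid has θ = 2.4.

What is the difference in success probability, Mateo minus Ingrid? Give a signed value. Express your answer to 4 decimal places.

-0.4273

P(θ) = 1 / (1 + exp(−a(θ − b)))
P(Mateo) = 0.3825  [exponent -0.4788]
P(Ingrid) = 0.8098  [exponent 1.4490]
Difference = 0.3825 − 0.8098 = -0.4273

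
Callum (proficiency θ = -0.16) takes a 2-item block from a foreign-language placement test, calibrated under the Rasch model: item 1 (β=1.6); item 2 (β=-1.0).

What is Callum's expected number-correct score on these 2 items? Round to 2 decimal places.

P(θ) = 1 / (1 + exp(−(θ − β)))
P_1 = 1/(1+e^{1.7600}) = 0.1468
P_2 = 1/(1+e^{-0.8400}) = 0.6985
E[score] = 0.1468 + 0.6985 = 0.8453

0.85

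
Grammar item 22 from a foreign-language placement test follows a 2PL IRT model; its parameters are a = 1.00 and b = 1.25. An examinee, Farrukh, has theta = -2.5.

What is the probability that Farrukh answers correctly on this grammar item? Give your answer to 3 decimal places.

P(theta) = 1 / (1 + exp(−a(theta − b)))
Exponent: 1.00 × (-2.5 − 1.25) = -3.7500
1/(1 + e^{3.7500}) = 0.0230

0.023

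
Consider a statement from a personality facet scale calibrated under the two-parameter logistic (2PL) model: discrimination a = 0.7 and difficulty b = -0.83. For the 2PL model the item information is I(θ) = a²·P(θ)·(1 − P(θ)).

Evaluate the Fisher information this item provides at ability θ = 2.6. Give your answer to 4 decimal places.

0.0373

P = 1/(1+e^{-2.4010}) = 0.9169
P(1−P) = 0.9169 × 0.0831 = 0.0762
I = a² × P(1−P) = 0.7² × 0.0762 = 0.03733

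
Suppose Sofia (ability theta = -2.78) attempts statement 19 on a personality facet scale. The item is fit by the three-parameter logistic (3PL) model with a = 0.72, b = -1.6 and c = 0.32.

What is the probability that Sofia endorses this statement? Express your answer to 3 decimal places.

0.524

P(theta) = c + (1 − c) · 1 / (1 + exp(−a(theta − b)))
Exponent: 0.72 × (-2.78 − (-1.6)) = -0.8496
1/(1 + e^{0.8496}) = 0.2995
P = 0.32 + 0.68 × 0.2995 = 0.5237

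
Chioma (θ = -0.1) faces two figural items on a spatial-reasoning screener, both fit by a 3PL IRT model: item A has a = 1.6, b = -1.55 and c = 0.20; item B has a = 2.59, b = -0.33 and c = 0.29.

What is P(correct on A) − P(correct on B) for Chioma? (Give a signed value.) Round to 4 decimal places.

P(θ) = c + (1 − c) · 1 / (1 + exp(−a(θ − b)))
P_A = 0.9284
P_B = 0.7477
P_A − P_B = 0.1807

0.1807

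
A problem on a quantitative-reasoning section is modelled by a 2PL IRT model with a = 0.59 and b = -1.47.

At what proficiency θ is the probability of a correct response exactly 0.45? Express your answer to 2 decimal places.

-1.81

P(θ) = 1 / (1 + exp(−a(θ − b)))
logit = ln(0.4500/0.5500) = -0.2007
θ = b + logit/(a) = -1.47 + (-0.2007)/0.5900 = -1.8101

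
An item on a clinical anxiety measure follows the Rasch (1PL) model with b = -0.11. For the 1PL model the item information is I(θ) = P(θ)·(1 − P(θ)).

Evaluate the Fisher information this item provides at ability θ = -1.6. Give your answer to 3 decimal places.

P = 1/(1+e^{1.4900}) = 0.1839
P(1−P) = 0.1839 × 0.8161 = 0.1501
I = P(1−P) = 0.15009

0.150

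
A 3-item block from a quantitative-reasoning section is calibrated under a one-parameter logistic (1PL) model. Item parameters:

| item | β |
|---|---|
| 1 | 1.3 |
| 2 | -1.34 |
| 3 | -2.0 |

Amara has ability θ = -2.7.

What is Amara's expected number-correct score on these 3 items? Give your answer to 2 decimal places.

P(θ) = 1 / (1 + exp(−(θ − β)))
P_1 = 1/(1+e^{4.0000}) = 0.0180
P_2 = 1/(1+e^{1.3600}) = 0.2042
P_3 = 1/(1+e^{0.7000}) = 0.3318
E[score] = 0.0180 + 0.2042 + 0.3318 = 0.5540

0.55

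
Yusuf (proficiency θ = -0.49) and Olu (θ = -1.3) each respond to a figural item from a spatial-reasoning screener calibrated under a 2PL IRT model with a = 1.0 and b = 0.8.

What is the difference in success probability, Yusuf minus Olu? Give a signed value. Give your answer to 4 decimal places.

0.1068

P(θ) = 1 / (1 + exp(−a(θ − b)))
P(Yusuf) = 0.2159  [exponent -1.2900]
P(Olu) = 0.1091  [exponent -2.1000]
Difference = 0.2159 − 0.1091 = 0.1068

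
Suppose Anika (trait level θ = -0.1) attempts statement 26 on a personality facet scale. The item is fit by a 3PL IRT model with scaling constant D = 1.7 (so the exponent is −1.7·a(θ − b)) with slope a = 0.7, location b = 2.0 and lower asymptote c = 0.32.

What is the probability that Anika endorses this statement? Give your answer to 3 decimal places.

P(θ) = c + (1 − c) · 1 / (1 + exp(−D·a(θ − b)))
Exponent: 1.7 × 0.7 × (-0.1 − 2.0) = -2.4990
1/(1 + e^{2.4990}) = 0.0759
P = 0.32 + 0.68 × 0.0759 = 0.3716

0.372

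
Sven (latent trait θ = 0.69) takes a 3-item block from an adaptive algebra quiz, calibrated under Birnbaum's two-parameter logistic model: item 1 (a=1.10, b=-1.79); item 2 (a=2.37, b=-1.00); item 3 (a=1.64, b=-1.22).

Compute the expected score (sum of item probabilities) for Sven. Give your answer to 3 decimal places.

2.879

P(θ) = 1 / (1 + exp(−a(θ − b)))
P_1 = 1/(1+e^{-2.7280}) = 0.9387
P_2 = 1/(1+e^{-4.0053}) = 0.9821
P_3 = 1/(1+e^{-3.1324}) = 0.9582
E[score] = 0.9387 + 0.9821 + 0.9582 = 2.8790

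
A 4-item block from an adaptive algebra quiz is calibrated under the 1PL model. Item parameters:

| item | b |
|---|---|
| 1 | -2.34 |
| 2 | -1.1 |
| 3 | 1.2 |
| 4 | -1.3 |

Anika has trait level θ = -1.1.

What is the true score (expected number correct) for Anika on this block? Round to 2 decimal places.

1.92

P(θ) = 1 / (1 + exp(−(θ − b)))
P_1 = 1/(1+e^{-1.2400}) = 0.7756
P_2 = 1/(1+e^{0.0000}) = 0.5000
P_3 = 1/(1+e^{2.3000}) = 0.0911
P_4 = 1/(1+e^{-0.2000}) = 0.5498
E[score] = 0.7756 + 0.5000 + 0.0911 + 0.5498 = 1.9165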